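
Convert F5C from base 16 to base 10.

Expand by place value (powers of 16):
Digit values: F = 15, C = 12
F5C = 15 × 16^2 + 5 × 16^1 + 12 × 16^0
= 15 × 256 + 5 × 16 + 12 × 1
= 3840 + 80 + 12
= 3932



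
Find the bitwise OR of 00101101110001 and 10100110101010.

OR: 1 when either bit is 1
  00101101110001
| 10100110101010
----------------
  10101111111011
Decimal: 2929 | 10666 = 11259



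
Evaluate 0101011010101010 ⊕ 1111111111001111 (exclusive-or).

XOR: 1 when bits differ
  0101011010101010
^ 1111111111001111
------------------
  1010100101100101
Decimal: 22186 ^ 65487 = 43365



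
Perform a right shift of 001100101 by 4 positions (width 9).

Original: 001100101 (decimal 101)
Shift right by 4 positions
Drop the 4 low bits; fill with zeros on the left
Result: 000000110 (decimal 6)
Equivalent: 101 >> 4 = 101 ÷ 2^4 = 6



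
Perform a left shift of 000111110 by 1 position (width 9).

Original: 000111110 (decimal 62)
Shift left by 1 position
Append 1 zero on the right
Result: 001111100 (decimal 124)
Equivalent: 62 << 1 = 62 × 2^1 = 124



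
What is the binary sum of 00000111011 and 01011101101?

Add column by column from the right: bit + bit + carry-in; write the sum mod 2, carry 1 when the sum is 2 or 3.
carry:  00111111110
        00000111011
+       01011101101
-------------------
       001100101000
(the carry out of the leftmost column, 0, becomes the leading bit)
Decimal check:
  00000111011 = 32 + 16 + 8 + 2 + 1 = 59
  01011101101 = 512 + 128 + 64 + 32 + 8 + 4 + 1 = 749
  59 + 749 = 808, and 001100101000 = 512 + 256 + 32 + 8 = 808 ✓



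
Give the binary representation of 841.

Using repeated division by 2:
841 ÷ 2 = 420 remainder 1
420 ÷ 2 = 210 remainder 0
210 ÷ 2 = 105 remainder 0
105 ÷ 2 = 52 remainder 1
52 ÷ 2 = 26 remainder 0
26 ÷ 2 = 13 remainder 0
13 ÷ 2 = 6 remainder 1
6 ÷ 2 = 3 remainder 0
3 ÷ 2 = 1 remainder 1
1 ÷ 2 = 0 remainder 1
Reading remainders bottom to top: 1101001001



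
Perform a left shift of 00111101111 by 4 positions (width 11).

Original: 00111101111 (decimal 495)
Shift left by 4 positions
Append 4 zeros on the right and drop the 4 high bits that overflow the 11-bit width
Result: 11011110000 (decimal 1776)
Equivalent: 495 << 4 = 495 × 2^4 = 7920, truncated to 11 bits = 1776



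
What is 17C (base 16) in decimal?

Expand by place value (powers of 16):
Digit values: C = 12
17C = 1 × 16^2 + 7 × 16^1 + 12 × 16^0
= 1 × 256 + 7 × 16 + 12 × 1
= 256 + 112 + 12
= 380



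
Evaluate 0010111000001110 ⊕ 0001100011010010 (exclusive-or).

XOR: 1 when bits differ
  0010111000001110
^ 0001100011010010
------------------
  0011011011011100
Decimal: 11790 ^ 6354 = 14044



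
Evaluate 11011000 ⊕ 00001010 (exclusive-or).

XOR: 1 when bits differ
  11011000
^ 00001010
----------
  11010010
Decimal: 216 ^ 10 = 210



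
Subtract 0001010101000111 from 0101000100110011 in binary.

Method 1 - Direct subtraction (column by column from the right: bit − bit − borrow-in; if negative, add 2 and borrow 1 from the next column):
borrow: 0111111110011000
        0101000100110011
-       0001010101000111
------------------------
        0011101111101100

Method 2 - Add two's complement:
Two's complement of 0001010101000111: invert → 1110101010111000, add 1 → 1110101010111001
  0101000100110011
+ 1110101010111001
------------------
 10011101111101100  (end carry out of the top bit = 1)
Discarding the end carry: 0011101111101100
Decimal check:
  0101000100110011 = 16384 + 4096 + 256 + 32 + 16 + 2 + 1 = 20787
  0001010101000111 = 4096 + 1024 + 256 + 64 + 4 + 2 + 1 = 5447
  20787 - 5447 = 15340, and 0011101111101100 = 8192 + 4096 + 2048 + 512 + 256 + 128 + 64 + 32 + 8 + 4 = 15340 ✓



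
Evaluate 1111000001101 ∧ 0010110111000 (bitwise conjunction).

AND: 1 only when both bits are 1
  1111000001101
& 0010110111000
---------------
  0010000001000
Decimal: 7693 & 1464 = 1032



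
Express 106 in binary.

Using repeated division by 2:
106 ÷ 2 = 53 remainder 0
53 ÷ 2 = 26 remainder 1
26 ÷ 2 = 13 remainder 0
13 ÷ 2 = 6 remainder 1
6 ÷ 2 = 3 remainder 0
3 ÷ 2 = 1 remainder 1
1 ÷ 2 = 0 remainder 1
Reading remainders bottom to top: 1101010



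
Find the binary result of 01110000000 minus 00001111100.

Method 1 - Direct subtraction (column by column from the right: bit − bit − borrow-in; if negative, add 2 and borrow 1 from the next column):
borrow: 00011111000
        01110000000
-       00001111100
-------------------
        01100000100

Method 2 - Add two's complement:
Two's complement of 00001111100: invert → 11110000011, add 1 → 11110000100
  01110000000
+ 11110000100
-------------
 101100000100  (end carry out of the top bit = 1)
Discarding the end carry: 01100000100
Decimal check:
  01110000000 = 512 + 256 + 128 = 896
  00001111100 = 64 + 32 + 16 + 8 + 4 = 124
  896 - 124 = 772, and 01100000100 = 512 + 256 + 4 = 772 ✓



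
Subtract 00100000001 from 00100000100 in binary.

Method 1 - Direct subtraction (column by column from the right: bit − bit − borrow-in; if negative, add 2 and borrow 1 from the next column):
borrow: 00000000110
        00100000100
-       00100000001
-------------------
        00000000011

Method 2 - Add two's complement:
Two's complement of 00100000001: invert → 11011111110, add 1 → 11011111111
  00100000100
+ 11011111111
-------------
 100000000011  (end carry out of the top bit = 1)
Discarding the end carry: 00000000011
Decimal check:
  00100000100 = 256 + 4 = 260
  00100000001 = 256 + 1 = 257
  260 - 257 = 3, and 00000000011 = 2 + 1 = 3 ✓



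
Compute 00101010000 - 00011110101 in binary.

Method 1 - Direct subtraction (column by column from the right: bit − bit − borrow-in; if negative, add 2 and borrow 1 from the next column):
borrow: 00111111110
        00101010000
-       00011110101
-------------------
        00001011011

Method 2 - Add two's complement:
Two's complement of 00011110101: invert → 11100001010, add 1 → 11100001011
  00101010000
+ 11100001011
-------------
 100001011011  (end carry out of the top bit = 1)
Discarding the end carry: 00001011011
Decimal check:
  00101010000 = 256 + 64 + 16 = 336
  00011110101 = 128 + 64 + 32 + 16 + 4 + 1 = 245
  336 - 245 = 91, and 00001011011 = 64 + 16 + 8 + 2 + 1 = 91 ✓



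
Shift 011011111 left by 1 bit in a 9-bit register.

Original: 011011111 (decimal 223)
Shift left by 1 position
Append 1 zero on the right
Result: 110111110 (decimal 446)
Equivalent: 223 << 1 = 223 × 2^1 = 446



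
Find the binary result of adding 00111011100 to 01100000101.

Add column by column from the right: bit + bit + carry-in; write the sum mod 2, carry 1 when the sum is 2 or 3.
carry:  11000111000
        00111011100
+       01100000101
-------------------
       010011100001
(the carry out of the leftmost column, 0, becomes the leading bit)
Decimal check:
  00111011100 = 256 + 128 + 64 + 16 + 8 + 4 = 476
  01100000101 = 512 + 256 + 4 + 1 = 773
  476 + 773 = 1249, and 010011100001 = 1024 + 128 + 64 + 32 + 1 = 1249 ✓



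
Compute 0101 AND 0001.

AND: 1 only when both bits are 1
  0101
& 0001
------
  0001
Decimal: 5 & 1 = 1



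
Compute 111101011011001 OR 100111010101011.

OR: 1 when either bit is 1
  111101011011001
| 100111010101011
-----------------
  111111011111011
Decimal: 31449 | 20139 = 32507



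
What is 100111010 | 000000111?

OR: 1 when either bit is 1
  100111010
| 000000111
-----------
  100111111
Decimal: 314 | 7 = 319



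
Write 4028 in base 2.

Using repeated division by 2:
4028 ÷ 2 = 2014 remainder 0
2014 ÷ 2 = 1007 remainder 0
1007 ÷ 2 = 503 remainder 1
503 ÷ 2 = 251 remainder 1
251 ÷ 2 = 125 remainder 1
125 ÷ 2 = 62 remainder 1
62 ÷ 2 = 31 remainder 0
31 ÷ 2 = 15 remainder 1
15 ÷ 2 = 7 remainder 1
7 ÷ 2 = 3 remainder 1
3 ÷ 2 = 1 remainder 1
1 ÷ 2 = 0 remainder 1
Reading remainders bottom to top: 111110111100



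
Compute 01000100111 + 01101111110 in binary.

Add column by column from the right: bit + bit + carry-in; write the sum mod 2, carry 1 when the sum is 2 or 3.
carry:  10011111100
        01000100111
+       01101111110
-------------------
       010110100101
(the carry out of the leftmost column, 0, becomes the leading bit)
Decimal check:
  01000100111 = 512 + 32 + 4 + 2 + 1 = 551
  01101111110 = 512 + 256 + 64 + 32 + 16 + 8 + 4 + 2 = 894
  551 + 894 = 1445, and 010110100101 = 1024 + 256 + 128 + 32 + 4 + 1 = 1445 ✓



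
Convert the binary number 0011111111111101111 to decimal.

Sum of powers of 2 for each 1-bit:
2^0 + 2^1 + 2^2 + 2^3 + 2^5 + 2^6 + 2^7 + 2^8 + 2^9 + 2^10 + 2^11 + 2^12 + 2^13 + 2^14 + 2^15 + 2^16
= 1 + 2 + 4 + 8 + 32 + 64 + 128 + 256 + 512 + 1024 + 2048 + 4096 + 8192 + 16384 + 32768 + 65536
= 131055



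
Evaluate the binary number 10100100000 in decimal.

Sum of powers of 2 for each 1-bit:
2^5 + 2^8 + 2^10
= 32 + 256 + 1024
= 1312



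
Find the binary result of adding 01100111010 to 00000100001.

Add column by column from the right: bit + bit + carry-in; write the sum mod 2, carry 1 when the sum is 2 or 3.
carry:  00001000000
        01100111010
+       00000100001
-------------------
       001101011011
(the carry out of the leftmost column, 0, becomes the leading bit)
Decimal check:
  01100111010 = 512 + 256 + 32 + 16 + 8 + 2 = 826
  00000100001 = 32 + 1 = 33
  826 + 33 = 859, and 001101011011 = 512 + 256 + 64 + 16 + 8 + 2 + 1 = 859 ✓



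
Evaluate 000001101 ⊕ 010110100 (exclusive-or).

XOR: 1 when bits differ
  000001101
^ 010110100
-----------
  010111001
Decimal: 13 ^ 180 = 185



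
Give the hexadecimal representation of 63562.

Using repeated division by 16 (digits 10–15 are A–F):
63562 ÷ 16 = 3972 remainder 10 (A)
3972 ÷ 16 = 248 remainder 4
248 ÷ 16 = 15 remainder 8
15 ÷ 16 = 0 remainder 15 (F)
Reading remainders bottom to top: F84A



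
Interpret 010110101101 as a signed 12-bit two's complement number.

Binary: 010110101101
Sign bit: 0 (non-negative)
Read directly as an unsigned value:
010110101101 = 1024 + 256 + 128 + 32 + 8 + 4 + 1 = 1453
Value: 1453



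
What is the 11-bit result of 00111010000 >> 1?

Original: 00111010000 (decimal 464)
Shift right by 1 position
Drop the 1 low bit; fill with zero on the left
Result: 00011101000 (decimal 232)
Equivalent: 464 >> 1 = 464 ÷ 2^1 = 232



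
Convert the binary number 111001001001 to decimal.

Sum of powers of 2 for each 1-bit:
2^0 + 2^3 + 2^6 + 2^9 + 2^10 + 2^11
= 1 + 8 + 64 + 512 + 1024 + 2048
= 3657



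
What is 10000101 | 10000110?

OR: 1 when either bit is 1
  10000101
| 10000110
----------
  10000111
Decimal: 133 | 134 = 135



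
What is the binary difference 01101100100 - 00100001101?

Method 1 - Direct subtraction (column by column from the right: bit − bit − borrow-in; if negative, add 2 and borrow 1 from the next column):
borrow: 00000111110
        01101100100
-       00100001101
-------------------
        01001010111

Method 2 - Add two's complement:
Two's complement of 00100001101: invert → 11011110010, add 1 → 11011110011
  01101100100
+ 11011110011
-------------
 101001010111  (end carry out of the top bit = 1)
Discarding the end carry: 01001010111
Decimal check:
  01101100100 = 512 + 256 + 64 + 32 + 4 = 868
  00100001101 = 256 + 8 + 4 + 1 = 269
  868 - 269 = 599, and 01001010111 = 512 + 64 + 16 + 4 + 2 + 1 = 599 ✓



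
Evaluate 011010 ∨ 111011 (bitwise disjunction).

OR: 1 when either bit is 1
  011010
| 111011
--------
  111011
Decimal: 26 | 59 = 59



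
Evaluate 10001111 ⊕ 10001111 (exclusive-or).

XOR: 1 when bits differ
  10001111
^ 10001111
----------
  00000000
Decimal: 143 ^ 143 = 0



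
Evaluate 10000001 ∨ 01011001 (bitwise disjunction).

OR: 1 when either bit is 1
  10000001
| 01011001
----------
  11011001
Decimal: 129 | 89 = 217



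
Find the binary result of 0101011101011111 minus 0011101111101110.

Method 1 - Direct subtraction (column by column from the right: bit − bit − borrow-in; if negative, add 2 and borrow 1 from the next column):
borrow: 0111011111000000
        0101011101011111
-       0011101111101110
------------------------
        0001101101110001

Method 2 - Add two's complement:
Two's complement of 0011101111101110: invert → 1100010000010001, add 1 → 1100010000010010
  0101011101011111
+ 1100010000010010
------------------
 10001101101110001  (end carry out of the top bit = 1)
Discarding the end carry: 0001101101110001
Decimal check:
  0101011101011111 = 16384 + 4096 + 1024 + 512 + 256 + 64 + 16 + 8 + 4 + 2 + 1 = 22367
  0011101111101110 = 8192 + 4096 + 2048 + 512 + 256 + 128 + 64 + 32 + 8 + 4 + 2 = 15342
  22367 - 15342 = 7025, and 0001101101110001 = 4096 + 2048 + 512 + 256 + 64 + 32 + 16 + 1 = 7025 ✓



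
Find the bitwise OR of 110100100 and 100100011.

OR: 1 when either bit is 1
  110100100
| 100100011
-----------
  110100111
Decimal: 420 | 291 = 423



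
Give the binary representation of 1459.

Using repeated division by 2:
1459 ÷ 2 = 729 remainder 1
729 ÷ 2 = 364 remainder 1
364 ÷ 2 = 182 remainder 0
182 ÷ 2 = 91 remainder 0
91 ÷ 2 = 45 remainder 1
45 ÷ 2 = 22 remainder 1
22 ÷ 2 = 11 remainder 0
11 ÷ 2 = 5 remainder 1
5 ÷ 2 = 2 remainder 1
2 ÷ 2 = 1 remainder 0
1 ÷ 2 = 0 remainder 1
Reading remainders bottom to top: 10110110011



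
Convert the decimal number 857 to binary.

Using repeated division by 2:
857 ÷ 2 = 428 remainder 1
428 ÷ 2 = 214 remainder 0
214 ÷ 2 = 107 remainder 0
107 ÷ 2 = 53 remainder 1
53 ÷ 2 = 26 remainder 1
26 ÷ 2 = 13 remainder 0
13 ÷ 2 = 6 remainder 1
6 ÷ 2 = 3 remainder 0
3 ÷ 2 = 1 remainder 1
1 ÷ 2 = 0 remainder 1
Reading remainders bottom to top: 1101011001



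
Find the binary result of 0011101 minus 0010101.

Method 1 - Direct subtraction (column by column from the right: bit − bit − borrow-in; if negative, add 2 and borrow 1 from the next column):
borrow: 0000000
        0011101
-       0010101
---------------
        0001000

Method 2 - Add two's complement:
Two's complement of 0010101: invert → 1101010, add 1 → 1101011
  0011101
+ 1101011
---------
 10001000  (end carry out of the top bit = 1)
Discarding the end carry: 0001000
Decimal check:
  0011101 = 16 + 8 + 4 + 1 = 29
  0010101 = 16 + 4 + 1 = 21
  29 - 21 = 8, and 0001000 = 8 ✓



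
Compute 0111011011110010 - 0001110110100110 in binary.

Method 1 - Direct subtraction (column by column from the right: bit − bit − borrow-in; if negative, add 2 and borrow 1 from the next column):
borrow: 0011001000011000
        0111011011110010
-       0001110110100110
------------------------
        0101100101001100

Method 2 - Add two's complement:
Two's complement of 0001110110100110: invert → 1110001001011001, add 1 → 1110001001011010
  0111011011110010
+ 1110001001011010
------------------
 10101100101001100  (end carry out of the top bit = 1)
Discarding the end carry: 0101100101001100
Decimal check:
  0111011011110010 = 16384 + 8192 + 4096 + 1024 + 512 + 128 + 64 + 32 + 16 + 2 = 30450
  0001110110100110 = 4096 + 2048 + 1024 + 256 + 128 + 32 + 4 + 2 = 7590
  30450 - 7590 = 22860, and 0101100101001100 = 16384 + 4096 + 2048 + 256 + 64 + 8 + 4 = 22860 ✓



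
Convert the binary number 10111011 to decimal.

Sum of powers of 2 for each 1-bit:
2^0 + 2^1 + 2^3 + 2^4 + 2^5 + 2^7
= 1 + 2 + 8 + 16 + 32 + 128
= 187



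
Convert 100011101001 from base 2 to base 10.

Sum of powers of 2 for each 1-bit:
2^0 + 2^3 + 2^5 + 2^6 + 2^7 + 2^11
= 1 + 8 + 32 + 64 + 128 + 2048
= 2281



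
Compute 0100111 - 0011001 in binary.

Method 1 - Direct subtraction (column by column from the right: bit − bit − borrow-in; if negative, add 2 and borrow 1 from the next column):
borrow: 0110000
        0100111
-       0011001
---------------
        0001110

Method 2 - Add two's complement:
Two's complement of 0011001: invert → 1100110, add 1 → 1100111
  0100111
+ 1100111
---------
 10001110  (end carry out of the top bit = 1)
Discarding the end carry: 0001110
Decimal check:
  0100111 = 32 + 4 + 2 + 1 = 39
  0011001 = 16 + 8 + 1 = 25
  39 - 25 = 14, and 0001110 = 8 + 4 + 2 = 14 ✓



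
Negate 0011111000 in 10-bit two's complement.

Original: 0011111000
Step 1 - Invert all bits: 1100000111
Step 2 - Add 1: 1100001000
Verification: 0011111000 + 1100001000 = 10000000000; discarding the end carry (carry out of the top bit) leaves the 10-bit value 0000000000, as required for x + (-x)



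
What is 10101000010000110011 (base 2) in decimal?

Sum of powers of 2 for each 1-bit:
2^0 + 2^1 + 2^4 + 2^5 + 2^10 + 2^15 + 2^17 + 2^19
= 1 + 2 + 16 + 32 + 1024 + 32768 + 131072 + 524288
= 689203



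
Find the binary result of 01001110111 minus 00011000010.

Method 1 - Direct subtraction (column by column from the right: bit − bit − borrow-in; if negative, add 2 and borrow 1 from the next column):
borrow: 01100000000
        01001110111
-       00011000010
-------------------
        00110110101

Method 2 - Add two's complement:
Two's complement of 00011000010: invert → 11100111101, add 1 → 11100111110
  01001110111
+ 11100111110
-------------
 100110110101  (end carry out of the top bit = 1)
Discarding the end carry: 00110110101
Decimal check:
  01001110111 = 512 + 64 + 32 + 16 + 4 + 2 + 1 = 631
  00011000010 = 128 + 64 + 2 = 194
  631 - 194 = 437, and 00110110101 = 256 + 128 + 32 + 16 + 4 + 1 = 437 ✓



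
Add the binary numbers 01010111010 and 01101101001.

Add column by column from the right: bit + bit + carry-in; write the sum mod 2, carry 1 when the sum is 2 or 3.
carry:  11111110000
        01010111010
+       01101101001
-------------------
       011000100011
(the carry out of the leftmost column, 0, becomes the leading bit)
Decimal check:
  01010111010 = 512 + 128 + 32 + 16 + 8 + 2 = 698
  01101101001 = 512 + 256 + 64 + 32 + 8 + 1 = 873
  698 + 873 = 1571, and 011000100011 = 1024 + 512 + 32 + 2 + 1 = 1571 ✓



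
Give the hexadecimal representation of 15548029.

Using repeated division by 16 (digits 10–15 are A–F):
15548029 ÷ 16 = 971751 remainder 13 (D)
971751 ÷ 16 = 60734 remainder 7
60734 ÷ 16 = 3795 remainder 14 (E)
3795 ÷ 16 = 237 remainder 3
237 ÷ 16 = 14 remainder 13 (D)
14 ÷ 16 = 0 remainder 14 (E)
Reading remainders bottom to top: ED3E7D



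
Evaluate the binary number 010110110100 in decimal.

Sum of powers of 2 for each 1-bit:
2^2 + 2^4 + 2^5 + 2^7 + 2^8 + 2^10
= 4 + 16 + 32 + 128 + 256 + 1024
= 1460



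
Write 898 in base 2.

Using repeated division by 2:
898 ÷ 2 = 449 remainder 0
449 ÷ 2 = 224 remainder 1
224 ÷ 2 = 112 remainder 0
112 ÷ 2 = 56 remainder 0
56 ÷ 2 = 28 remainder 0
28 ÷ 2 = 14 remainder 0
14 ÷ 2 = 7 remainder 0
7 ÷ 2 = 3 remainder 1
3 ÷ 2 = 1 remainder 1
1 ÷ 2 = 0 remainder 1
Reading remainders bottom to top: 1110000010



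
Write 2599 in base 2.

Using repeated division by 2:
2599 ÷ 2 = 1299 remainder 1
1299 ÷ 2 = 649 remainder 1
649 ÷ 2 = 324 remainder 1
324 ÷ 2 = 162 remainder 0
162 ÷ 2 = 81 remainder 0
81 ÷ 2 = 40 remainder 1
40 ÷ 2 = 20 remainder 0
20 ÷ 2 = 10 remainder 0
10 ÷ 2 = 5 remainder 0
5 ÷ 2 = 2 remainder 1
2 ÷ 2 = 1 remainder 0
1 ÷ 2 = 0 remainder 1
Reading remainders bottom to top: 101000100111



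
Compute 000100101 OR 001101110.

OR: 1 when either bit is 1
  000100101
| 001101110
-----------
  001101111
Decimal: 37 | 110 = 111



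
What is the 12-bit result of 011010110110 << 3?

Original: 011010110110 (decimal 1718)
Shift left by 3 positions
Append 3 zeros on the right and drop the 3 high bits that overflow the 12-bit width
Result: 010110110000 (decimal 1456)
Equivalent: 1718 << 3 = 1718 × 2^3 = 13744, truncated to 12 bits = 1456



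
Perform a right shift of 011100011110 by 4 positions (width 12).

Original: 011100011110 (decimal 1822)
Shift right by 4 positions
Drop the 4 low bits; fill with zeros on the left
Result: 000001110001 (decimal 113)
Equivalent: 1822 >> 4 = 1822 ÷ 2^4 = 113



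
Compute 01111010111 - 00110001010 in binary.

Method 1 - Direct subtraction (column by column from the right: bit − bit − borrow-in; if negative, add 2 and borrow 1 from the next column):
borrow: 00000010000
        01111010111
-       00110001010
-------------------
        01001001101

Method 2 - Add two's complement:
Two's complement of 00110001010: invert → 11001110101, add 1 → 11001110110
  01111010111
+ 11001110110
-------------
 101001001101  (end carry out of the top bit = 1)
Discarding the end carry: 01001001101
Decimal check:
  01111010111 = 512 + 256 + 128 + 64 + 16 + 4 + 2 + 1 = 983
  00110001010 = 256 + 128 + 8 + 2 = 394
  983 - 394 = 589, and 01001001101 = 512 + 64 + 8 + 4 + 1 = 589 ✓



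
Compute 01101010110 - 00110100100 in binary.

Method 1 - Direct subtraction (column by column from the right: bit − bit − borrow-in; if negative, add 2 and borrow 1 from the next column):
borrow: 01101000000
        01101010110
-       00110100100
-------------------
        00110110010

Method 2 - Add two's complement:
Two's complement of 00110100100: invert → 11001011011, add 1 → 11001011100
  01101010110
+ 11001011100
-------------
 100110110010  (end carry out of the top bit = 1)
Discarding the end carry: 00110110010
Decimal check:
  01101010110 = 512 + 256 + 64 + 16 + 4 + 2 = 854
  00110100100 = 256 + 128 + 32 + 4 = 420
  854 - 420 = 434, and 00110110010 = 256 + 128 + 32 + 16 + 2 = 434 ✓



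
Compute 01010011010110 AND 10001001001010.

AND: 1 only when both bits are 1
  01010011010110
& 10001001001010
----------------
  00000001000010
Decimal: 5334 & 8778 = 66



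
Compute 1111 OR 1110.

OR: 1 when either bit is 1
  1111
| 1110
------
  1111
Decimal: 15 | 14 = 15



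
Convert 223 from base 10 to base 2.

Using repeated division by 2:
223 ÷ 2 = 111 remainder 1
111 ÷ 2 = 55 remainder 1
55 ÷ 2 = 27 remainder 1
27 ÷ 2 = 13 remainder 1
13 ÷ 2 = 6 remainder 1
6 ÷ 2 = 3 remainder 0
3 ÷ 2 = 1 remainder 1
1 ÷ 2 = 0 remainder 1
Reading remainders bottom to top: 11011111



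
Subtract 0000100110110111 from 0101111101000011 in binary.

Method 1 - Direct subtraction (column by column from the right: bit − bit − borrow-in; if negative, add 2 and borrow 1 from the next column):
borrow: 0000001101111000
        0101111101000011
-       0000100110110111
------------------------
        0101010110001100

Method 2 - Add two's complement:
Two's complement of 0000100110110111: invert → 1111011001001000, add 1 → 1111011001001001
  0101111101000011
+ 1111011001001001
------------------
 10101010110001100  (end carry out of the top bit = 1)
Discarding the end carry: 0101010110001100
Decimal check:
  0101111101000011 = 16384 + 4096 + 2048 + 1024 + 512 + 256 + 64 + 2 + 1 = 24387
  0000100110110111 = 2048 + 256 + 128 + 32 + 16 + 4 + 2 + 1 = 2487
  24387 - 2487 = 21900, and 0101010110001100 = 16384 + 4096 + 1024 + 256 + 128 + 8 + 4 = 21900 ✓



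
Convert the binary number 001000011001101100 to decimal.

Sum of powers of 2 for each 1-bit:
2^2 + 2^3 + 2^5 + 2^6 + 2^9 + 2^10 + 2^15
= 4 + 8 + 32 + 64 + 512 + 1024 + 32768
= 34412



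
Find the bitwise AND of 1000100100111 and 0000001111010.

AND: 1 only when both bits are 1
  1000100100111
& 0000001111010
---------------
  0000000100010
Decimal: 4391 & 122 = 34



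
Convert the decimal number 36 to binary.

Using repeated division by 2:
36 ÷ 2 = 18 remainder 0
18 ÷ 2 = 9 remainder 0
9 ÷ 2 = 4 remainder 1
4 ÷ 2 = 2 remainder 0
2 ÷ 2 = 1 remainder 0
1 ÷ 2 = 0 remainder 1
Reading remainders bottom to top: 100100



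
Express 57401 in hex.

Using repeated division by 16 (digits 10–15 are A–F):
57401 ÷ 16 = 3587 remainder 9
3587 ÷ 16 = 224 remainder 3
224 ÷ 16 = 14 remainder 0
14 ÷ 16 = 0 remainder 14 (E)
Reading remainders bottom to top: E039



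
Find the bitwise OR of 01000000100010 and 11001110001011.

OR: 1 when either bit is 1
  01000000100010
| 11001110001011
----------------
  11001110101011
Decimal: 4130 | 13195 = 13227



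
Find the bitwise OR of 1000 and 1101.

OR: 1 when either bit is 1
  1000
| 1101
------
  1101
Decimal: 8 | 13 = 13



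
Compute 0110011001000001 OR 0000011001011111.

OR: 1 when either bit is 1
  0110011001000001
| 0000011001011111
------------------
  0110011001011111
Decimal: 26177 | 1631 = 26207



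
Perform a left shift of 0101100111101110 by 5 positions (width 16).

Original: 0101100111101110 (decimal 23022)
Shift left by 5 positions
Append 5 zeros on the right and drop the 5 high bits that overflow the 16-bit width
Result: 0011110111000000 (decimal 15808)
Equivalent: 23022 << 5 = 23022 × 2^5 = 736704, truncated to 16 bits = 15808



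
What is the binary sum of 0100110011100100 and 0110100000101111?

Add column by column from the right: bit + bit + carry-in; write the sum mod 2, carry 1 when the sum is 2 or 3.
carry:  1001000111011000
        0100110011100100
+       0110100000101111
------------------------
       01011010100010011
(the carry out of the leftmost column, 0, becomes the leading bit)
Decimal check:
  0100110011100100 = 16384 + 2048 + 1024 + 128 + 64 + 32 + 4 = 19684
  0110100000101111 = 16384 + 8192 + 2048 + 32 + 8 + 4 + 2 + 1 = 26671
  19684 + 26671 = 46355, and 01011010100010011 = 32768 + 8192 + 4096 + 1024 + 256 + 16 + 2 + 1 = 46355 ✓



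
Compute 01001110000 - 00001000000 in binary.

Method 1 - Direct subtraction (column by column from the right: bit − bit − borrow-in; if negative, add 2 and borrow 1 from the next column):
borrow: 00000000000
        01001110000
-       00001000000
-------------------
        01000110000

Method 2 - Add two's complement:
Two's complement of 00001000000: invert → 11110111111, add 1 → 11111000000
  01001110000
+ 11111000000
-------------
 101000110000  (end carry out of the top bit = 1)
Discarding the end carry: 01000110000
Decimal check:
  01001110000 = 512 + 64 + 32 + 16 = 624
  00001000000 = 64
  624 - 64 = 560, and 01000110000 = 512 + 32 + 16 = 560 ✓



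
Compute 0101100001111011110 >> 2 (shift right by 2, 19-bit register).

Original: 0101100001111011110 (decimal 181214)
Shift right by 2 positions
Drop the 2 low bits; fill with zeros on the left
Result: 0001011000011110111 (decimal 45303)
Equivalent: 181214 >> 2 = 181214 ÷ 2^2 = 45303



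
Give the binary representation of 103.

Using repeated division by 2:
103 ÷ 2 = 51 remainder 1
51 ÷ 2 = 25 remainder 1
25 ÷ 2 = 12 remainder 1
12 ÷ 2 = 6 remainder 0
6 ÷ 2 = 3 remainder 0
3 ÷ 2 = 1 remainder 1
1 ÷ 2 = 0 remainder 1
Reading remainders bottom to top: 1100111



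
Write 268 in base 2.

Using repeated division by 2:
268 ÷ 2 = 134 remainder 0
134 ÷ 2 = 67 remainder 0
67 ÷ 2 = 33 remainder 1
33 ÷ 2 = 16 remainder 1
16 ÷ 2 = 8 remainder 0
8 ÷ 2 = 4 remainder 0
4 ÷ 2 = 2 remainder 0
2 ÷ 2 = 1 remainder 0
1 ÷ 2 = 0 remainder 1
Reading remainders bottom to top: 100001100



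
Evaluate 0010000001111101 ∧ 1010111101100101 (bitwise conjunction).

AND: 1 only when both bits are 1
  0010000001111101
& 1010111101100101
------------------
  0010000001100101
Decimal: 8317 & 44901 = 8293



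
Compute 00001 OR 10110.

OR: 1 when either bit is 1
  00001
| 10110
-------
  10111
Decimal: 1 | 22 = 23



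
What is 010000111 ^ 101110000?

XOR: 1 when bits differ
  010000111
^ 101110000
-----------
  111110111
Decimal: 135 ^ 368 = 503



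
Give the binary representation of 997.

Using repeated division by 2:
997 ÷ 2 = 498 remainder 1
498 ÷ 2 = 249 remainder 0
249 ÷ 2 = 124 remainder 1
124 ÷ 2 = 62 remainder 0
62 ÷ 2 = 31 remainder 0
31 ÷ 2 = 15 remainder 1
15 ÷ 2 = 7 remainder 1
7 ÷ 2 = 3 remainder 1
3 ÷ 2 = 1 remainder 1
1 ÷ 2 = 0 remainder 1
Reading remainders bottom to top: 1111100101



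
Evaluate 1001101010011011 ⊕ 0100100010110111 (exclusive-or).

XOR: 1 when bits differ
  1001101010011011
^ 0100100010110111
------------------
  1101001000101100
Decimal: 39579 ^ 18615 = 53804



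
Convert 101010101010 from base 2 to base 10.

Sum of powers of 2 for each 1-bit:
2^1 + 2^3 + 2^5 + 2^7 + 2^9 + 2^11
= 2 + 8 + 32 + 128 + 512 + 2048
= 2730



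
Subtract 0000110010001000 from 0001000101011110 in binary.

Method 1 - Direct subtraction (column by column from the right: bit − bit − borrow-in; if negative, add 2 and borrow 1 from the next column):
borrow: 0001100100000000
        0001000101011110
-       0000110010001000
------------------------
        0000010011010110

Method 2 - Add two's complement:
Two's complement of 0000110010001000: invert → 1111001101110111, add 1 → 1111001101111000
  0001000101011110
+ 1111001101111000
------------------
 10000010011010110  (end carry out of the top bit = 1)
Discarding the end carry: 0000010011010110
Decimal check:
  0001000101011110 = 4096 + 256 + 64 + 16 + 8 + 4 + 2 = 4446
  0000110010001000 = 2048 + 1024 + 128 + 8 = 3208
  4446 - 3208 = 1238, and 0000010011010110 = 1024 + 128 + 64 + 16 + 4 + 2 = 1238 ✓



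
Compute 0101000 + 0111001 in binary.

Add column by column from the right: bit + bit + carry-in; write the sum mod 2, carry 1 when the sum is 2 or 3.
carry:  1110000
        0101000
+       0111001
---------------
       01100001
(the carry out of the leftmost column, 0, becomes the leading bit)
Decimal check:
  0101000 = 32 + 8 = 40
  0111001 = 32 + 16 + 8 + 1 = 57
  40 + 57 = 97, and 01100001 = 64 + 32 + 1 = 97 ✓



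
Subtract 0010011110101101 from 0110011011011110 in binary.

Method 1 - Direct subtraction (column by column from the right: bit − bit − borrow-in; if negative, add 2 and borrow 1 from the next column):
borrow: 0111111001000010
        0110011011011110
-       0010011110101101
------------------------
        0011111100110001

Method 2 - Add two's complement:
Two's complement of 0010011110101101: invert → 1101100001010010, add 1 → 1101100001010011
  0110011011011110
+ 1101100001010011
------------------
 10011111100110001  (end carry out of the top bit = 1)
Discarding the end carry: 0011111100110001
Decimal check:
  0110011011011110 = 16384 + 8192 + 1024 + 512 + 128 + 64 + 16 + 8 + 4 + 2 = 26334
  0010011110101101 = 8192 + 1024 + 512 + 256 + 128 + 32 + 8 + 4 + 1 = 10157
  26334 - 10157 = 16177, and 0011111100110001 = 8192 + 4096 + 2048 + 1024 + 512 + 256 + 32 + 16 + 1 = 16177 ✓



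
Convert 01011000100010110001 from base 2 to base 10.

Sum of powers of 2 for each 1-bit:
2^0 + 2^4 + 2^5 + 2^7 + 2^11 + 2^15 + 2^16 + 2^18
= 1 + 16 + 32 + 128 + 2048 + 32768 + 65536 + 262144
= 362673



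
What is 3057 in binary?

Using repeated division by 2:
3057 ÷ 2 = 1528 remainder 1
1528 ÷ 2 = 764 remainder 0
764 ÷ 2 = 382 remainder 0
382 ÷ 2 = 191 remainder 0
191 ÷ 2 = 95 remainder 1
95 ÷ 2 = 47 remainder 1
47 ÷ 2 = 23 remainder 1
23 ÷ 2 = 11 remainder 1
11 ÷ 2 = 5 remainder 1
5 ÷ 2 = 2 remainder 1
2 ÷ 2 = 1 remainder 0
1 ÷ 2 = 0 remainder 1
Reading remainders bottom to top: 101111110001



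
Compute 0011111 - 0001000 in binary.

Method 1 - Direct subtraction (column by column from the right: bit − bit − borrow-in; if negative, add 2 and borrow 1 from the next column):
borrow: 0000000
        0011111
-       0001000
---------------
        0010111

Method 2 - Add two's complement:
Two's complement of 0001000: invert → 1110111, add 1 → 1111000
  0011111
+ 1111000
---------
 10010111  (end carry out of the top bit = 1)
Discarding the end carry: 0010111
Decimal check:
  0011111 = 16 + 8 + 4 + 2 + 1 = 31
  0001000 = 8
  31 - 8 = 23, and 0010111 = 16 + 4 + 2 + 1 = 23 ✓



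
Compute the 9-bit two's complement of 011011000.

Original: 011011000
Step 1 - Invert all bits: 100100111
Step 2 - Add 1: 100101000
Verification: 011011000 + 100101000 = 1000000000; discarding the end carry (carry out of the top bit) leaves the 9-bit value 000000000, as required for x + (-x)



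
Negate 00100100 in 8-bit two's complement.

Original: 00100100
Step 1 - Invert all bits: 11011011
Step 2 - Add 1: 11011100
Verification: 00100100 + 11011100 = 100000000; discarding the end carry (carry out of the top bit) leaves the 8-bit value 00000000, as required for x + (-x)



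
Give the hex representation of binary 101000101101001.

Group into 4-bit nibbles from right:
  0101 = 5
  0001 = 1
  0110 = 6
  1001 = 9
Result: 5169



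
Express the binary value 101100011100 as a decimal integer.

Sum of powers of 2 for each 1-bit:
2^2 + 2^3 + 2^4 + 2^8 + 2^9 + 2^11
= 4 + 8 + 16 + 256 + 512 + 2048
= 2844



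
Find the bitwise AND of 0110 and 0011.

AND: 1 only when both bits are 1
  0110
& 0011
------
  0010
Decimal: 6 & 3 = 2



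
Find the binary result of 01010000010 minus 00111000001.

Method 1 - Direct subtraction (column by column from the right: bit − bit − borrow-in; if negative, add 2 and borrow 1 from the next column):
borrow: 01110000010
        01010000010
-       00111000001
-------------------
        00011000001

Method 2 - Add two's complement:
Two's complement of 00111000001: invert → 11000111110, add 1 → 11000111111
  01010000010
+ 11000111111
-------------
 100011000001  (end carry out of the top bit = 1)
Discarding the end carry: 00011000001
Decimal check:
  01010000010 = 512 + 128 + 2 = 642
  00111000001 = 256 + 128 + 64 + 1 = 449
  642 - 449 = 193, and 00011000001 = 128 + 64 + 1 = 193 ✓



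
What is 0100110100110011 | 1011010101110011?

OR: 1 when either bit is 1
  0100110100110011
| 1011010101110011
------------------
  1111110101110011
Decimal: 19763 | 46451 = 64883



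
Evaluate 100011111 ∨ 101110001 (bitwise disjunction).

OR: 1 when either bit is 1
  100011111
| 101110001
-----------
  101111111
Decimal: 287 | 369 = 383



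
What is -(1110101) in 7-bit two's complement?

Original (sign bit 1, negative): 1110101
Step 1 - Invert all bits: 0001010
Step 2 - Add 1: 0001011
Verification: 1110101 + 0001011 = 10000000; discarding the end carry (carry out of the top bit) leaves the 7-bit value 0000000, as required for x + (-x)



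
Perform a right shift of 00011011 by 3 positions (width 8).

Original: 00011011 (decimal 27)
Shift right by 3 positions
Drop the 3 low bits; fill with zeros on the left
Result: 00000011 (decimal 3)
Equivalent: 27 >> 3 = 27 ÷ 2^3 = 3



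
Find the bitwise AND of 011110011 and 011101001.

AND: 1 only when both bits are 1
  011110011
& 011101001
-----------
  011100001
Decimal: 243 & 233 = 225



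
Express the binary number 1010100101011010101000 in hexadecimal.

Group into 4-bit nibbles from right:
  0010 = 2
  1010 = A
  0101 = 5
  0110 = 6
  1010 = A
  1000 = 8
Result: 2A56A8



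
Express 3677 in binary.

Using repeated division by 2:
3677 ÷ 2 = 1838 remainder 1
1838 ÷ 2 = 919 remainder 0
919 ÷ 2 = 459 remainder 1
459 ÷ 2 = 229 remainder 1
229 ÷ 2 = 114 remainder 1
114 ÷ 2 = 57 remainder 0
57 ÷ 2 = 28 remainder 1
28 ÷ 2 = 14 remainder 0
14 ÷ 2 = 7 remainder 0
7 ÷ 2 = 3 remainder 1
3 ÷ 2 = 1 remainder 1
1 ÷ 2 = 0 remainder 1
Reading remainders bottom to top: 111001011101



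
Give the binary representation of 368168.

Using repeated division by 2:
368168 ÷ 2 = 184084 remainder 0
184084 ÷ 2 = 92042 remainder 0
92042 ÷ 2 = 46021 remainder 0
46021 ÷ 2 = 23010 remainder 1
23010 ÷ 2 = 11505 remainder 0
11505 ÷ 2 = 5752 remainder 1
5752 ÷ 2 = 2876 remainder 0
2876 ÷ 2 = 1438 remainder 0
1438 ÷ 2 = 719 remainder 0
719 ÷ 2 = 359 remainder 1
359 ÷ 2 = 179 remainder 1
179 ÷ 2 = 89 remainder 1
89 ÷ 2 = 44 remainder 1
44 ÷ 2 = 22 remainder 0
22 ÷ 2 = 11 remainder 0
11 ÷ 2 = 5 remainder 1
5 ÷ 2 = 2 remainder 1
2 ÷ 2 = 1 remainder 0
1 ÷ 2 = 0 remainder 1
Reading remainders bottom to top: 1011001111000101000



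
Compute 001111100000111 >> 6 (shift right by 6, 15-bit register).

Original: 001111100000111 (decimal 7943)
Shift right by 6 positions
Drop the 6 low bits; fill with zeros on the left
Result: 000000001111100 (decimal 124)
Equivalent: 7943 >> 6 = 7943 ÷ 2^6 = 124



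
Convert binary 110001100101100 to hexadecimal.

Group into 4-bit nibbles from right:
  0110 = 6
  0011 = 3
  0010 = 2
  1100 = C
Result: 632C



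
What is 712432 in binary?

Using repeated division by 2:
712432 ÷ 2 = 356216 remainder 0
356216 ÷ 2 = 178108 remainder 0
178108 ÷ 2 = 89054 remainder 0
89054 ÷ 2 = 44527 remainder 0
44527 ÷ 2 = 22263 remainder 1
22263 ÷ 2 = 11131 remainder 1
11131 ÷ 2 = 5565 remainder 1
5565 ÷ 2 = 2782 remainder 1
2782 ÷ 2 = 1391 remainder 0
1391 ÷ 2 = 695 remainder 1
695 ÷ 2 = 347 remainder 1
347 ÷ 2 = 173 remainder 1
173 ÷ 2 = 86 remainder 1
86 ÷ 2 = 43 remainder 0
43 ÷ 2 = 21 remainder 1
21 ÷ 2 = 10 remainder 1
10 ÷ 2 = 5 remainder 0
5 ÷ 2 = 2 remainder 1
2 ÷ 2 = 1 remainder 0
1 ÷ 2 = 0 remainder 1
Reading remainders bottom to top: 10101101111011110000



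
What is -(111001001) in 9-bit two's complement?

Original (sign bit 1, negative): 111001001
Step 1 - Invert all bits: 000110110
Step 2 - Add 1: 000110111
Verification: 111001001 + 000110111 = 1000000000; discarding the end carry (carry out of the top bit) leaves the 9-bit value 000000000, as required for x + (-x)



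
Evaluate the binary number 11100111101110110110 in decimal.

Sum of powers of 2 for each 1-bit:
2^1 + 2^2 + 2^4 + 2^5 + 2^7 + 2^8 + 2^9 + 2^11 + 2^12 + 2^13 + 2^14 + 2^17 + 2^18 + 2^19
= 2 + 4 + 16 + 32 + 128 + 256 + 512 + 2048 + 4096 + 8192 + 16384 + 131072 + 262144 + 524288
= 949174



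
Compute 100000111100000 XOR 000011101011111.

XOR: 1 when bits differ
  100000111100000
^ 000011101011111
-----------------
  100011010111111
Decimal: 16864 ^ 1887 = 18111



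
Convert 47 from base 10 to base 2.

Using repeated division by 2:
47 ÷ 2 = 23 remainder 1
23 ÷ 2 = 11 remainder 1
11 ÷ 2 = 5 remainder 1
5 ÷ 2 = 2 remainder 1
2 ÷ 2 = 1 remainder 0
1 ÷ 2 = 0 remainder 1
Reading remainders bottom to top: 101111



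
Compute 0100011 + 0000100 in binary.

Add column by column from the right: bit + bit + carry-in; write the sum mod 2, carry 1 when the sum is 2 or 3.
carry:  0000000
        0100011
+       0000100
---------------
       00100111
(the carry out of the leftmost column, 0, becomes the leading bit)
Decimal check:
  0100011 = 32 + 2 + 1 = 35
  0000100 = 4
  35 + 4 = 39, and 00100111 = 32 + 4 + 2 + 1 = 39 ✓



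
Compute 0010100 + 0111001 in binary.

Add column by column from the right: bit + bit + carry-in; write the sum mod 2, carry 1 when the sum is 2 or 3.
carry:  1100000
        0010100
+       0111001
---------------
       01001101
(the carry out of the leftmost column, 0, becomes the leading bit)
Decimal check:
  0010100 = 16 + 4 = 20
  0111001 = 32 + 16 + 8 + 1 = 57
  20 + 57 = 77, and 01001101 = 64 + 8 + 4 + 1 = 77 ✓



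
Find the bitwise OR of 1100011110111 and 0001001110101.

OR: 1 when either bit is 1
  1100011110111
| 0001001110101
---------------
  1101011110111
Decimal: 6391 | 629 = 6903



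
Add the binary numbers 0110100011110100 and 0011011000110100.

Add column by column from the right: bit + bit + carry-in; write the sum mod 2, carry 1 when the sum is 2 or 3.
carry:  1100000111101000
        0110100011110100
+       0011011000110100
------------------------
       01001111100101000
(the carry out of the leftmost column, 0, becomes the leading bit)
Decimal check:
  0110100011110100 = 16384 + 8192 + 2048 + 128 + 64 + 32 + 16 + 4 = 26868
  0011011000110100 = 8192 + 4096 + 1024 + 512 + 32 + 16 + 4 = 13876
  26868 + 13876 = 40744, and 01001111100101000 = 32768 + 4096 + 2048 + 1024 + 512 + 256 + 32 + 8 = 40744 ✓



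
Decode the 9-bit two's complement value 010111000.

Binary: 010111000
Sign bit: 0 (non-negative)
Read directly as an unsigned value:
010111000 = 128 + 32 + 16 + 8 = 184
Value: 184



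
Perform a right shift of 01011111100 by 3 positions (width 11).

Original: 01011111100 (decimal 764)
Shift right by 3 positions
Drop the 3 low bits; fill with zeros on the left
Result: 00001011111 (decimal 95)
Equivalent: 764 >> 3 = 764 ÷ 2^3 = 95



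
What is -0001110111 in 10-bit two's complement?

Original: 0001110111
Step 1 - Invert all bits: 1110001000
Step 2 - Add 1: 1110001001
Verification: 0001110111 + 1110001001 = 10000000000; discarding the end carry (carry out of the top bit) leaves the 10-bit value 0000000000, as required for x + (-x)

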